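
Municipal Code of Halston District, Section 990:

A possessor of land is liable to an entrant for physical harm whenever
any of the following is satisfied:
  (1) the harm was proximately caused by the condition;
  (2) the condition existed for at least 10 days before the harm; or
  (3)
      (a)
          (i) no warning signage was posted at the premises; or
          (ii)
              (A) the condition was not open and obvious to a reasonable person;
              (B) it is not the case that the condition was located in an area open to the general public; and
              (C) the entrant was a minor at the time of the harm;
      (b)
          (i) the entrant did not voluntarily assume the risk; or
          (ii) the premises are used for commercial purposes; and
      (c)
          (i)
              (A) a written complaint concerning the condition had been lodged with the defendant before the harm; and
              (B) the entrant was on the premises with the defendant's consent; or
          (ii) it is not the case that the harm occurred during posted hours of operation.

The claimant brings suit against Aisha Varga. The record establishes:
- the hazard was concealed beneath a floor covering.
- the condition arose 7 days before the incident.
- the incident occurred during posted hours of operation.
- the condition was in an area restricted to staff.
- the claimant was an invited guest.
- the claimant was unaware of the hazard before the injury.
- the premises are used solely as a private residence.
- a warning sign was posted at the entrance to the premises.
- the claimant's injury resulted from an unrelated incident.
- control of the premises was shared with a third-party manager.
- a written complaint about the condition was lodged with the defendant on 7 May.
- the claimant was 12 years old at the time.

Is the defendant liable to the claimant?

(1) proximate cause — not met.
(2) condition ≥10 days old — fails.
(i) no signage posted — not met.
(A) not open/obvious — satisfied.
(B) not (public area) — met.
(C) entrant a minor — met.
(ii): T AND T AND T → true.
(a): F OR T → true.
(i) no assumed risk — satisfied.
(ii) commercial use — fails.
So (b) is satisfied (T OR F).
(A) complaint lodged — holds.
(B) consent to enter — met.
So (i) is satisfied (T AND T).
(ii) not (during posted hours) — not met.
So (c) is satisfied (T OR F).
So (3) is satisfied (T AND T AND T).
Overall: F OR F OR T → true.

Yes — liable.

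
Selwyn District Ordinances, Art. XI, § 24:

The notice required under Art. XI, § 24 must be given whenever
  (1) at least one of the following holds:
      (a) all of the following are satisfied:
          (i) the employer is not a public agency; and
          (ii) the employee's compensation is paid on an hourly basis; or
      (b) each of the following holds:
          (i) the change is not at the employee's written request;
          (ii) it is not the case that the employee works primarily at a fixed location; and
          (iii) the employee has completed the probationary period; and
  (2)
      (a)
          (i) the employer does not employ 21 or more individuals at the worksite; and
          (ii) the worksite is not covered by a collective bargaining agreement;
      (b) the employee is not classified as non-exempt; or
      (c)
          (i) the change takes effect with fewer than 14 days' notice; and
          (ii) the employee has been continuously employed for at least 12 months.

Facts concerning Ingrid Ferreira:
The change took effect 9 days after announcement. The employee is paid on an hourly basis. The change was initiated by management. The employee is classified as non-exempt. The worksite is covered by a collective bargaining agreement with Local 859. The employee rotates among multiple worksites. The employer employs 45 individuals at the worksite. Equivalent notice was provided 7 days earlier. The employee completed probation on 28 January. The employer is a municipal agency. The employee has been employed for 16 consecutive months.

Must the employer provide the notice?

Yes — required.

(i) not (public agency) — not met.
(ii) hourly-paid — satisfied.
(a) = F AND T = false.
(i) not employee-requested — satisfied.
(ii) not (fixed location) — holds.
(iii) past probation — satisfied.
So (b) is satisfied (T AND T AND T).
(1) = F OR T = true.
(i) not (≥ 21 at site) — not met.
(ii) no CBA — fails.
(a) = F AND F = false.
(b) not (non-exempt) — fails.
(i) < 14 days' notice — met.
(ii) tenure ≥ 12 mo. — holds.
(c): T AND T → true.
(2): F OR F OR T → true.
Overall: T AND T → true.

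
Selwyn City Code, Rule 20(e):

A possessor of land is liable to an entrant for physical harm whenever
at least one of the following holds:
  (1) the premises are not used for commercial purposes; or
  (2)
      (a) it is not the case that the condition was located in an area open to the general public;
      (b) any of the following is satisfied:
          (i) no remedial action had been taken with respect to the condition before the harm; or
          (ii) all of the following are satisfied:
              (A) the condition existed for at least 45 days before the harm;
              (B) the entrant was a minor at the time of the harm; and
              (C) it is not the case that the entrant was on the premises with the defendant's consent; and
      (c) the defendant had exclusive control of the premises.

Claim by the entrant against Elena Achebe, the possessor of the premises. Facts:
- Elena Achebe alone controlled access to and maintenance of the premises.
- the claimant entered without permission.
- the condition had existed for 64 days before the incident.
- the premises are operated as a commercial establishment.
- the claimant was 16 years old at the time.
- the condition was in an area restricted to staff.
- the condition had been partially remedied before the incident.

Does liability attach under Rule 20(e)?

(1) not (commercial use) — not satisfied.
(a) not (public area) — met.
(i) no remedial action — not satisfied.
(A) condition ≥45 days old — satisfied.
(B) entrant a minor — holds.
(C) not (consent to enter) — satisfied.
(ii) = T AND T AND T = true.
(b) = F OR T = true.
(c) exclusive control — holds.
(2) = T AND T AND T = true.
Overall = F OR T = true.

Yes — liable.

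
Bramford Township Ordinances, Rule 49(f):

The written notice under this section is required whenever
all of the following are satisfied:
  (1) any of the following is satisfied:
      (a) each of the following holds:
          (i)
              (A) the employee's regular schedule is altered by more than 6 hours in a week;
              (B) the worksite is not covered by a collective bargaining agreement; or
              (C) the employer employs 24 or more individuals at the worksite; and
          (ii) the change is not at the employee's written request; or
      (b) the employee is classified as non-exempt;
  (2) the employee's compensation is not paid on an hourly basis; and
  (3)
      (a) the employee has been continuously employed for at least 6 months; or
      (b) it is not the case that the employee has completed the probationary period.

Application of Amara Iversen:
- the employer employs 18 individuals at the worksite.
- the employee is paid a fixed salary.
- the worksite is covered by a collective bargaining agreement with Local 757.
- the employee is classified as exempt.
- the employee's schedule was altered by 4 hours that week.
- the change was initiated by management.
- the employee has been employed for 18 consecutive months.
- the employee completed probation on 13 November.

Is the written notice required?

No — not required.

(A) schedule shift > 6h — not satisfied.
(B) no CBA — not satisfied.
(C) ≥ 24 at site — not met.
(i) = F OR F OR F = false.
(ii) not employee-requested — met.
(a): F AND T → false.
(b) non-exempt — not satisfied.
So (1) is not satisfied (F OR F).
(2) not (hourly-paid) — holds.
(a) tenure ≥ 6 mo. — met.
(b) not (past probation) — not satisfied.
(3) = T OR F = true.
Overall: F AND T AND T → false.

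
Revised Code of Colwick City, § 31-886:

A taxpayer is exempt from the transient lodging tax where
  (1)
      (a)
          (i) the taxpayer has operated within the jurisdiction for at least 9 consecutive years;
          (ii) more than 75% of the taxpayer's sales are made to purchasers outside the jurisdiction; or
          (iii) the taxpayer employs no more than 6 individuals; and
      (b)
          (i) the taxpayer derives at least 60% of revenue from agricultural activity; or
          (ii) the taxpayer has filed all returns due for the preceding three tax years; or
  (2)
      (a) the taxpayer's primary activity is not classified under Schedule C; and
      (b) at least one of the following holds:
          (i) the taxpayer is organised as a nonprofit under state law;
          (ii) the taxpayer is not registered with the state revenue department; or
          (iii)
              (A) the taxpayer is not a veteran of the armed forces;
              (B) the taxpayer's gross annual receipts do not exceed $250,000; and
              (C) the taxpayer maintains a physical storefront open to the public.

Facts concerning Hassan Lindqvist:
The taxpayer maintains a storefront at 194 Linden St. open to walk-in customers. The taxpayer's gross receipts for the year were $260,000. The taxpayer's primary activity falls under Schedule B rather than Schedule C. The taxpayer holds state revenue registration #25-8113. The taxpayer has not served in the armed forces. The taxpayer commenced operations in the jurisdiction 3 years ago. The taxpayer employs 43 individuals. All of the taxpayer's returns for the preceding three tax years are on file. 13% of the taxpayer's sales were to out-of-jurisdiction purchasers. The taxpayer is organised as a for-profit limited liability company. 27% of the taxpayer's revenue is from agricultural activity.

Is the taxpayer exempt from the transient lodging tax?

No — not exempt.

(i) ≥ 9 yrs in jurisdiction — not satisfied.
(ii) >75% out-of-jur. sales — not met.
(iii) ≤ 6 employees — not satisfied.
So (a) is not satisfied (F OR F OR F).
(i) ≥60% agricultural — fails.
(ii) returns current — holds.
So (b) is satisfied (F OR T).
(1) = F AND T = false.
(a) not (Schedule C activity) — holds.
(i) nonprofit — fails.
(ii) not (state-registered) — not satisfied.
(A) not (veteran) — holds.
(B) receipts ≤ $250,000 — not satisfied.
(C) has storefront — satisfied.
(iii): T AND F AND T → false.
So (b) is not satisfied (F OR F OR F).
So (2) is not satisfied (T AND F).
Overall = F OR F = false.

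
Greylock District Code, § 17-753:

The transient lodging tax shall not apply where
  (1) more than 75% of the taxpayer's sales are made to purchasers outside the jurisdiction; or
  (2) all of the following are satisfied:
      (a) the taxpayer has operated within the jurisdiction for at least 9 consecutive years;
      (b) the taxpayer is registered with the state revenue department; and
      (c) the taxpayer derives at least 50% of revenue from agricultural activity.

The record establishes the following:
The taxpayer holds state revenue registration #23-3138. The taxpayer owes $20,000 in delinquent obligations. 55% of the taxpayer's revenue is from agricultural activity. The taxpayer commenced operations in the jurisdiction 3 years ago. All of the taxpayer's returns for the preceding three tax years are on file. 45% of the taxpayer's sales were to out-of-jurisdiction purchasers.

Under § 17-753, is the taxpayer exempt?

No — not exempt.

(1) >75% out-of-jur. sales — fails.
(a) ≥ 9 yrs in jurisdiction — fails.
(b) state-registered — satisfied.
(c) ≥50% agricultural — met.
So (2) is not satisfied (F AND T AND T).
Overall = F OR F = false.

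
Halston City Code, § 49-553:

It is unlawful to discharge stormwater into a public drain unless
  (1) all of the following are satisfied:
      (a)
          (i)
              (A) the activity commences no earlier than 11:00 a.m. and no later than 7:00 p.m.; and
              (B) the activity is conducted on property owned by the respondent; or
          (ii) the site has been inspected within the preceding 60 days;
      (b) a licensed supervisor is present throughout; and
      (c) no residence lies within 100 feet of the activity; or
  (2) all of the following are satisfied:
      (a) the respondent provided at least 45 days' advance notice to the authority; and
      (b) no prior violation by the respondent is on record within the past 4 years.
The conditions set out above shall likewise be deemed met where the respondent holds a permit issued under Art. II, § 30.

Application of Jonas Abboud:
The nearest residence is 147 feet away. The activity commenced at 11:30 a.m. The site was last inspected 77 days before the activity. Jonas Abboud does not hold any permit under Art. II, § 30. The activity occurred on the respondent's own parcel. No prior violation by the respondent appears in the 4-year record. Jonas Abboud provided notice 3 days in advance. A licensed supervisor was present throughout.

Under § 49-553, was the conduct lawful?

Yes — lawful.

(A) start within hours — met.
(B) own property — met.
(i): T AND T → true.
(ii) site inspected — not satisfied.
(a): T OR F → true.
(b) supervisor present — satisfied.
(c) no residence in 100 ft — holds.
(1): T AND T AND T → true.
(a) ≥45 days' notice — fails.
(b) no prior violation — holds.
So (2) is not satisfied (F AND T).
Overall: T OR F → true.
Exception (holds permit) — not satisfied.
Result: main true OR exception false → true.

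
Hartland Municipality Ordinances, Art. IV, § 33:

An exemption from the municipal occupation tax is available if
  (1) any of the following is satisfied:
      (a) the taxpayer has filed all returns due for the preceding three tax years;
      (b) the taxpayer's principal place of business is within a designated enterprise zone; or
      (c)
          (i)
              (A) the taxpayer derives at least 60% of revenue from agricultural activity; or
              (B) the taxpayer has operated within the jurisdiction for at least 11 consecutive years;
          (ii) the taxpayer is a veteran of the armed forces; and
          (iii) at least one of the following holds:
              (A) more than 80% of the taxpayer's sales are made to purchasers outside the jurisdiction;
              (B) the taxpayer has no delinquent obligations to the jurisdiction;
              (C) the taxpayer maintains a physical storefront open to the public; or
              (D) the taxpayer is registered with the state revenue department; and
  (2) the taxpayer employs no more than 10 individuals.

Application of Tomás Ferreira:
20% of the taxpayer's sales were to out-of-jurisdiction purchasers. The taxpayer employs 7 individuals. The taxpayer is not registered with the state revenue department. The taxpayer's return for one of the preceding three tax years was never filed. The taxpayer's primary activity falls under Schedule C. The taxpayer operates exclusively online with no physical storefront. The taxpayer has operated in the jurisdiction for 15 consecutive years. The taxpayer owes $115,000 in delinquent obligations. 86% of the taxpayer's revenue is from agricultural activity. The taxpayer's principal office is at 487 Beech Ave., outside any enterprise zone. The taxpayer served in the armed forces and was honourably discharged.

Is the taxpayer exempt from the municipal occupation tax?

No — not exempt.

(a) returns current — not satisfied.
(b) in enterprise zone — fails.
(A) ≥60% agricultural — holds.
(B) ≥ 11 yrs in jurisdiction — satisfied.
(i): T OR T → true.
(ii) veteran — satisfied.
(A) >80% out-of-jur. sales — fails.
(B) no delinquency — fails.
(C) has storefront — not satisfied.
(D) state-registered — not met.
(iii): F OR F OR F OR F → false.
(c): T AND T AND F → false.
(1) = F OR F OR F = false.
(2) ≤ 10 employees — met.
So Overall is not satisfied (F AND T).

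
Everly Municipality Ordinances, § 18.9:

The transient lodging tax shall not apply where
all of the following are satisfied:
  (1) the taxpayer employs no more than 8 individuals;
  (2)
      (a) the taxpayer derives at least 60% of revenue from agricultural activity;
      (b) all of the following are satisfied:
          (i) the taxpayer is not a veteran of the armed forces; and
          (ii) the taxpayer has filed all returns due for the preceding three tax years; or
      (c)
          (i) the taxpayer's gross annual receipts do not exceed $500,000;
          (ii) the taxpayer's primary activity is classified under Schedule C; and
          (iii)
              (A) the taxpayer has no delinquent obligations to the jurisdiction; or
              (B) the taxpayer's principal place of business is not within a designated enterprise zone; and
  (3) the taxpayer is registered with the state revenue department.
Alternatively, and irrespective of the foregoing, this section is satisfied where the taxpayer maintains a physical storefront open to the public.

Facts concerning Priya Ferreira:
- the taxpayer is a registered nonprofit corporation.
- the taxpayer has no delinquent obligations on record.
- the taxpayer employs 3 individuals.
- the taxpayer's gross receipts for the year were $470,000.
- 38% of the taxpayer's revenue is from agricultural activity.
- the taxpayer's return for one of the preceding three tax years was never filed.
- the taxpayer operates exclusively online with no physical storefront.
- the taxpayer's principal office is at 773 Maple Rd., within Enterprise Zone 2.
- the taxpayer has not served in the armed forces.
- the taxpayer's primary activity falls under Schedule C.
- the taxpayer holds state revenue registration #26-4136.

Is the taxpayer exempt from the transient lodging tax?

Yes — exempt.

(1) ≤ 8 employees — met.
(a) ≥60% agricultural — fails.
(i) not (veteran) — satisfied.
(ii) returns current — not met.
(b) = T AND F = false.
(i) receipts ≤ $500,000 — satisfied.
(ii) Schedule C activity — satisfied.
(A) no delinquency — holds.
(B) not (in enterprise zone) — fails.
(iii) = T OR F = true.
(c) = T AND T AND T = true.
So (2) is satisfied (F OR F OR T).
(3) state-registered — met.
Overall: T AND T AND T → true.
Exception (has storefront) — not satisfied.
Result: main true OR exception false → true.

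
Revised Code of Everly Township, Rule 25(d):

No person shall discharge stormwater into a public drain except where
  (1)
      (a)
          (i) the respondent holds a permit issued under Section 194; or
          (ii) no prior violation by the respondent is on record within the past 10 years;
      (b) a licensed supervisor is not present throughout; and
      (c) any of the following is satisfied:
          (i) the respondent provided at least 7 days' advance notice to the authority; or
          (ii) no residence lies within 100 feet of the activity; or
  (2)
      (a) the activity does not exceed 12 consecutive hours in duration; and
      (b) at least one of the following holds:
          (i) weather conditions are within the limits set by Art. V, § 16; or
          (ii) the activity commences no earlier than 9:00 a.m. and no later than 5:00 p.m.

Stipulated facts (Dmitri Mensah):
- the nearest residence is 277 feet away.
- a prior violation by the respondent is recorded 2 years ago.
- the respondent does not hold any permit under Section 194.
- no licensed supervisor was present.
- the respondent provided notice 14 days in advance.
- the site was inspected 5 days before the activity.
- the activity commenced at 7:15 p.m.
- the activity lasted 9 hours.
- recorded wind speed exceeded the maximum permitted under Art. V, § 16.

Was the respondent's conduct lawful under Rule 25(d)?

No — unlawful.

(i) holds permit — not satisfied.
(ii) no prior violation — not satisfied.
(a) = F OR F = false.
(b) not (supervisor present) — satisfied.
(i) ≥7 days' notice — holds.
(ii) no residence in 100 ft — satisfied.
(c): T OR T → true.
(1) = F AND T AND T = false.
(a) ≤ 12 hrs duration — satisfied.
(i) weather ok — fails.
(ii) start within hours — fails.
So (b) is not satisfied (F OR F).
(2): T AND F → false.
Overall = F OR F = false.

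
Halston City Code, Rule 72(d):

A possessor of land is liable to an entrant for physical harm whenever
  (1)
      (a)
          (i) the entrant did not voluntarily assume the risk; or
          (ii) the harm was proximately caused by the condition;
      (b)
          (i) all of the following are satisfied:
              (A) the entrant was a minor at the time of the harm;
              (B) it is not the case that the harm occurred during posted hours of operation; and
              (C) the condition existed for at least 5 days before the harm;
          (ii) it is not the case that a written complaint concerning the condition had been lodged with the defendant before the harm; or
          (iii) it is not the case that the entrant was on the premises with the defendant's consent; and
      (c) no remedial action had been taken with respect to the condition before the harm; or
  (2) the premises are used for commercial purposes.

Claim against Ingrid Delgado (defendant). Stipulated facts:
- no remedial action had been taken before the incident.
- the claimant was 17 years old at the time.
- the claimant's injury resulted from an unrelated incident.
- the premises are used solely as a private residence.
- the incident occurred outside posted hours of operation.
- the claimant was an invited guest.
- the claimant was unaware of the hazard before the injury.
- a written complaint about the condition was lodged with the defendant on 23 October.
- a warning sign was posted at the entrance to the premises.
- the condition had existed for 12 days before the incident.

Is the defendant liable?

Yes — liable.

(i) no assumed risk — satisfied.
(ii) proximate cause — fails.
(a): T OR F → true.
(A) entrant a minor — satisfied.
(B) not (during posted hours) — holds.
(C) condition ≥5 days old — met.
(i) = T AND T AND T = true.
(ii) not (complaint lodged) — not satisfied.
(iii) not (consent to enter) — not met.
(b): T OR F OR F → true.
(c) no remedial action — holds.
So (1) is satisfied (T AND T AND T).
(2) commercial use — not satisfied.
Overall: T OR F → true.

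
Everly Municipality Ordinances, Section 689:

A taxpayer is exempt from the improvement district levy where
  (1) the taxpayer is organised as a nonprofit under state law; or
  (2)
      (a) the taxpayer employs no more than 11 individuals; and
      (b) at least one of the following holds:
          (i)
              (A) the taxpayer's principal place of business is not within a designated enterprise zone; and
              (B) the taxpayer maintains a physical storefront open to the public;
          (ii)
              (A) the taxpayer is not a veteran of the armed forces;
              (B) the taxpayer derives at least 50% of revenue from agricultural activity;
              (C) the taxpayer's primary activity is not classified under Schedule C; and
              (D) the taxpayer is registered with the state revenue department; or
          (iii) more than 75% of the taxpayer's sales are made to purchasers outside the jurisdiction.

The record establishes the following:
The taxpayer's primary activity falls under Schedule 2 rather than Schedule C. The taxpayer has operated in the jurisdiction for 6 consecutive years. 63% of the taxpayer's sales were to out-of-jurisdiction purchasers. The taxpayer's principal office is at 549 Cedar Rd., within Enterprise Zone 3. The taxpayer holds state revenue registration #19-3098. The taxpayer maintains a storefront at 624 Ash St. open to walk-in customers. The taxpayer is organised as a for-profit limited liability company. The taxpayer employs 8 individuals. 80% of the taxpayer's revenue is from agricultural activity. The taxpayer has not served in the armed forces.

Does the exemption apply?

Yes — exempt.

(1) nonprofit — fails.
(a) ≤ 11 employees — holds.
(A) not (in enterprise zone) — not satisfied.
(B) has storefront — met.
So (i) is not satisfied (F AND T).
(A) not (veteran) — satisfied.
(B) ≥50% agricultural — met.
(C) not (Schedule C activity) — holds.
(D) state-registered — satisfied.
(ii): T AND T AND T AND T → true.
(iii) >75% out-of-jur. sales — not met.
(b): F OR T OR F → true.
(2): T AND T → true.
Overall: F OR T → true.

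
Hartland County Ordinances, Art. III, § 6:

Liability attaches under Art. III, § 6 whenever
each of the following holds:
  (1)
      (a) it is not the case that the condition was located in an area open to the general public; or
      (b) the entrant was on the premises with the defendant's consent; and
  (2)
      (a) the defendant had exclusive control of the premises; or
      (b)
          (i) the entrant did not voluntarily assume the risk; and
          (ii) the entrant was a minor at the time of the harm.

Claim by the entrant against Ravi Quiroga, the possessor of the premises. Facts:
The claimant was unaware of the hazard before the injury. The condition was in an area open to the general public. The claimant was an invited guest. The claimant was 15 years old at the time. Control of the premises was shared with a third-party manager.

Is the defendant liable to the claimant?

(a) not (public area) — not satisfied.
(b) consent to enter — satisfied.
So (1) is satisfied (F OR T).
(a) exclusive control — fails.
(i) no assumed risk — met.
(ii) entrant a minor — met.
So (b) is satisfied (T AND T).
(2) = F OR T = true.
Overall = T AND T = true.

Yes — liable.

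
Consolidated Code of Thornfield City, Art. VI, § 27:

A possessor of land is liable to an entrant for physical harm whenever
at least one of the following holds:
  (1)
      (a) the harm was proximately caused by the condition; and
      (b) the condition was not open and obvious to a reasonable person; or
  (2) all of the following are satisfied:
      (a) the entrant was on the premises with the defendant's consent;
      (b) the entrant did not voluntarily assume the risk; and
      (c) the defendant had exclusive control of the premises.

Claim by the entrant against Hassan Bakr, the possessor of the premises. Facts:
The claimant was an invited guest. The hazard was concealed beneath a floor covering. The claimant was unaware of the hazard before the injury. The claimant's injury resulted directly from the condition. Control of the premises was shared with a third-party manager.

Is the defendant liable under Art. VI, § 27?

(a) proximate cause — satisfied.
(b) not open/obvious — met.
(1) = T AND T = true.
(a) consent to enter — met.
(b) no assumed risk — satisfied.
(c) exclusive control — not met.
So (2) is not satisfied (T AND T AND F).
So Overall is satisfied (T OR F).

Yes — liable.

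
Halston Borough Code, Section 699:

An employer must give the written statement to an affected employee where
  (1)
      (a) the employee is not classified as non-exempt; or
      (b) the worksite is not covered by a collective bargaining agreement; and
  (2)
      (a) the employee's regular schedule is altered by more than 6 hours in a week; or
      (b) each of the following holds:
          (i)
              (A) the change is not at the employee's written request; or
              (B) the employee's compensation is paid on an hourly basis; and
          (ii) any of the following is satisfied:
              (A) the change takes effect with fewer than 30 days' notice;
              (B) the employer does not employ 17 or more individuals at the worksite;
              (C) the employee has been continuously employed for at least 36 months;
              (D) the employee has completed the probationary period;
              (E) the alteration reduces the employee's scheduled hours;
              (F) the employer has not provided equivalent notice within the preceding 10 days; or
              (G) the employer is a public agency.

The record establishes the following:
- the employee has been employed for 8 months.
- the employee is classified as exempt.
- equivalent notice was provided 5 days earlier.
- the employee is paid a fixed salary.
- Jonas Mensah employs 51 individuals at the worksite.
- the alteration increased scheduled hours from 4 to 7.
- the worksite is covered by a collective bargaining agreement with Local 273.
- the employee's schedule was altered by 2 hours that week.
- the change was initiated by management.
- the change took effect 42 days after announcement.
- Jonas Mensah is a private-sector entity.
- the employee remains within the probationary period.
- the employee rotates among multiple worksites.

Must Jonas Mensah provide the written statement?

No — not required.

(a) not (non-exempt) — met.
(b) no CBA — not satisfied.
So (1) is satisfied (T OR F).
(a) schedule shift > 6h — fails.
(A) not employee-requested — met.
(B) hourly-paid — not met.
So (i) is satisfied (T OR F).
(A) < 30 days' notice — not satisfied.
(B) not (≥ 17 at site) — fails.
(C) tenure ≥ 36 mo. — fails.
(D) past probation — not satisfied.
(E) hours reduced — not satisfied.
(F) no recent notice — not satisfied.
(G) public agency — not satisfied.
(ii): F OR F OR F OR F OR F OR F OR F → false.
So (b) is not satisfied (T AND F).
So (2) is not satisfied (F OR F).
Overall = T AND F = false.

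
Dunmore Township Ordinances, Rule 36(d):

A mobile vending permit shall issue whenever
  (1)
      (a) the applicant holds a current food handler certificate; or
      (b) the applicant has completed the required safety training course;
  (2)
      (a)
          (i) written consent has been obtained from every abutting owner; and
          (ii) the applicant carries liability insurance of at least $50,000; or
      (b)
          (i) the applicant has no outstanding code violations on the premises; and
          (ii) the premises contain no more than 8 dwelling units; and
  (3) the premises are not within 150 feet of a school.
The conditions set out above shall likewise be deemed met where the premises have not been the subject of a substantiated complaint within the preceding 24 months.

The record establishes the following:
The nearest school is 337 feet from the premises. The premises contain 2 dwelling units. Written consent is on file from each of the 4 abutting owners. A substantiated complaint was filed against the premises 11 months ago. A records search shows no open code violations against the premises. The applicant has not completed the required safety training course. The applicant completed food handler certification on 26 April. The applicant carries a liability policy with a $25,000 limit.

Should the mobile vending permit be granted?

Yes — granted.

(a) food handler cert. — holds.
(b) safety training — not met.
(1): T OR F → true.
(i) all abutters consent — holds.
(ii) insurance ≥ $50,000 — fails.
(a): T AND F → false.
(i) no code violations — holds.
(ii) ≤ 8 units — met.
(b): T AND T → true.
(2) = F OR T = true.
(3) ≥150 ft from school — satisfied.
Overall = T AND T AND T = true.
Exception (no complaint in 24 mo.) — not satisfied.
Result: main true OR exception false → true.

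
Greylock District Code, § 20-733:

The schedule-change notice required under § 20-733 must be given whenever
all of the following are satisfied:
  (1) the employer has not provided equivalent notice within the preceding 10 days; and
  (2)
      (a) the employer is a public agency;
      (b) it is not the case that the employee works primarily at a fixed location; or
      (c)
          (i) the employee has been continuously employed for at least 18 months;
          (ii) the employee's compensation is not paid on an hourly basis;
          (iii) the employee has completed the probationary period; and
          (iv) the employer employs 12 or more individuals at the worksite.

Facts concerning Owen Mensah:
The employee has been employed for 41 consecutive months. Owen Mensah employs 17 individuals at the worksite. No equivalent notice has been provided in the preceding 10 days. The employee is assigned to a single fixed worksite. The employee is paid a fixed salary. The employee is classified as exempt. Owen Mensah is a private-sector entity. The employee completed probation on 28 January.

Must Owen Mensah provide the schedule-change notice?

(1) no recent notice — holds.
(a) public agency — not met.
(b) not (fixed location) — fails.
(i) tenure ≥ 18 mo. — holds.
(ii) not (hourly-paid) — holds.
(iii) past probation — met.
(iv) ≥ 12 at site — met.
So (c) is satisfied (T AND T AND T AND T).
(2) = F OR F OR T = true.
So Overall is satisfied (T AND T).

Yes — required.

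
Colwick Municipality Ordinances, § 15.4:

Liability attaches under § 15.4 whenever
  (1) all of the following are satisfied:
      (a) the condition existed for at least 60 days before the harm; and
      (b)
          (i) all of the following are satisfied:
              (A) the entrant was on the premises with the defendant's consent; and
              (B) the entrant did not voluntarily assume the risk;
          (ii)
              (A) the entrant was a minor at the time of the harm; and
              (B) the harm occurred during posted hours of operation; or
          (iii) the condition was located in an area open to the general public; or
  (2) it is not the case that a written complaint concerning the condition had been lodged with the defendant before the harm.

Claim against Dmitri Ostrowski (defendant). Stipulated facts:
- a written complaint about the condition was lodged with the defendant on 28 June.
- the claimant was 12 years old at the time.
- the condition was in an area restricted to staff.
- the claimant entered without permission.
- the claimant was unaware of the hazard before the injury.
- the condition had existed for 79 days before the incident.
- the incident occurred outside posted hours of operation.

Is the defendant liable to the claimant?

(a) condition ≥60 days old — holds.
(A) consent to enter — fails.
(B) no assumed risk — holds.
(i): F AND T → false.
(A) entrant a minor — holds.
(B) during posted hours — not met.
(ii) = T AND F = false.
(iii) public area — not satisfied.
(b) = F OR F OR F = false.
So (1) is not satisfied (T AND F).
(2) not (complaint lodged) — not met.
So Overall is not satisfied (F OR F).

No — not liable.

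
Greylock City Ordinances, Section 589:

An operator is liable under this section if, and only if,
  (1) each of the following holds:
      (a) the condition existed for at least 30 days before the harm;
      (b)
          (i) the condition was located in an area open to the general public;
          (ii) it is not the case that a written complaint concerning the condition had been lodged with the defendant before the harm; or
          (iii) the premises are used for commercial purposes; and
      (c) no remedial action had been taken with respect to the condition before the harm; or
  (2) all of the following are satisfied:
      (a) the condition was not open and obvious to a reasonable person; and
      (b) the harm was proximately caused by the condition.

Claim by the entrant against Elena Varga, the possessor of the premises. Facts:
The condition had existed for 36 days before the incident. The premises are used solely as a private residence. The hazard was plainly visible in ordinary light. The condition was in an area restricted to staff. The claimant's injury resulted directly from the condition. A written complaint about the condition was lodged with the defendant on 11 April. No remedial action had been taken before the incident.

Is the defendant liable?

(a) condition ≥30 days old — holds.
(i) public area — fails.
(ii) not (complaint lodged) — fails.
(iii) commercial use — not met.
So (b) is not satisfied (F OR F OR F).
(c) no remedial action — holds.
(1) = T AND F AND T = false.
(a) not open/obvious — fails.
(b) proximate cause — satisfied.
(2) = F AND T = false.
Overall = F OR F = false.

No — not liable.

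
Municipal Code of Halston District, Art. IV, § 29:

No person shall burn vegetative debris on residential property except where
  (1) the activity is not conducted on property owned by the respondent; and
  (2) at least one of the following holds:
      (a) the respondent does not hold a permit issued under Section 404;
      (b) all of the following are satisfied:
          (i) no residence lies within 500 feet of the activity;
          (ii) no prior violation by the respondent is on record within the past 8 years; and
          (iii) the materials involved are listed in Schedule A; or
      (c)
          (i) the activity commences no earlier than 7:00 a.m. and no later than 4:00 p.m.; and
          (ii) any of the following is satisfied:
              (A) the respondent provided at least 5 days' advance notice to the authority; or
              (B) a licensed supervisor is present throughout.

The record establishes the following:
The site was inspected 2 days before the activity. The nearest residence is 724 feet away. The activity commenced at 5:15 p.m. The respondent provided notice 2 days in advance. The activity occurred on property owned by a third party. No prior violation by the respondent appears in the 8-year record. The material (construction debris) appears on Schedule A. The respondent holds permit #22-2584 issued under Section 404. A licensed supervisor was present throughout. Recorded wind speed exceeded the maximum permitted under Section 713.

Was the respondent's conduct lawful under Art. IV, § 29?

(1) not (own property) — met.
(a) not (holds permit) — not met.
(i) no residence in 500 ft — holds.
(ii) no prior violation — holds.
(iii) Schedule A material — satisfied.
So (b) is satisfied (T AND T AND T).
(i) start within hours — fails.
(A) ≥5 days' notice — not met.
(B) supervisor present — met.
(ii) = F OR T = true.
(c) = F AND T = false.
So (2) is satisfied (F OR T OR F).
Overall: T AND T → true.

Yes — lawful.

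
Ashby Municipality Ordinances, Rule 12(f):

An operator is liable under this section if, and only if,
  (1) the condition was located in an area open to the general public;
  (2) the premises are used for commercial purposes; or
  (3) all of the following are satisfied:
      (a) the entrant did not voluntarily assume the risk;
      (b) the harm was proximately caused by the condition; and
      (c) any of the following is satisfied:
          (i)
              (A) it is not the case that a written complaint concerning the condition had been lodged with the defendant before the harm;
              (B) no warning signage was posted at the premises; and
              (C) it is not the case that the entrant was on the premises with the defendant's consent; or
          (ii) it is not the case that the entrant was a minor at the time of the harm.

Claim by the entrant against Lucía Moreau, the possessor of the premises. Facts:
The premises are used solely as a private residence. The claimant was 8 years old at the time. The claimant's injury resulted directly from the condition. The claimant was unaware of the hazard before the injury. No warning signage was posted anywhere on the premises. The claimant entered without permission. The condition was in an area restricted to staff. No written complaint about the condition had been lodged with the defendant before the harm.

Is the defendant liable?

(1) public area — not met.
(2) commercial use — fails.
(a) no assumed risk — holds.
(b) proximate cause — holds.
(A) not (complaint lodged) — satisfied.
(B) no signage posted — met.
(C) not (consent to enter) — met.
(i) = T AND T AND T = true.
(ii) not (entrant a minor) — not met.
(c): T OR F → true.
(3) = T AND T AND T = true.
Overall: F OR F OR T → true.

Yes — liable.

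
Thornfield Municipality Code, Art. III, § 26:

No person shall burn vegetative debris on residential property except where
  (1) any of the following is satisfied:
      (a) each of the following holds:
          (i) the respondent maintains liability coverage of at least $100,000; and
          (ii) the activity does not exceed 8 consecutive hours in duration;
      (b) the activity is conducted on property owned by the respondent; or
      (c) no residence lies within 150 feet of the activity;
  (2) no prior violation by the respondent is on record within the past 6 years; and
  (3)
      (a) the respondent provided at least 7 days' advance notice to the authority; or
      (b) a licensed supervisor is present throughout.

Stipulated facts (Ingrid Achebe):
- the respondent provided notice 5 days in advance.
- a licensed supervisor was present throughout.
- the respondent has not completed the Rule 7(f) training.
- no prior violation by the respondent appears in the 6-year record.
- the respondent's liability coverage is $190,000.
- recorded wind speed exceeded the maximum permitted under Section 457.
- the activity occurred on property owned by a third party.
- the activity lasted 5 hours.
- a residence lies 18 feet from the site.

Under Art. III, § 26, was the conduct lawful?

(i) coverage ≥ $100,000 — met.
(ii) ≤ 8 hrs duration — holds.
(a): T AND T → true.
(b) own property — not satisfied.
(c) no residence in 150 ft — fails.
(1): T OR F OR F → true.
(2) no prior violation — met.
(a) ≥7 days' notice — fails.
(b) supervisor present — met.
(3) = F OR T = true.
Overall: T AND T AND T → true.

Yes — lawful.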